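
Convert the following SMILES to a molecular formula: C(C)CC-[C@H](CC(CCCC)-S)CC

Heavy atoms from the SMILES: 13 C, 1 S.
Implicit hydrogens by atom environment:
  8 × C: 2 H each → 16
  3 × C: 3 H each → 9
  2 × C: 1 H each → 2
  1 × S: 1 H
  Total hydrogens = 28.
Molecular formula: C13H28S

C13H28S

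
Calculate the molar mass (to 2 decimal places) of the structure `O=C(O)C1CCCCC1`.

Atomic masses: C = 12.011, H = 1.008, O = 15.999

128.17

Molecular formula: C7H12O2.
M = 7×12.011 + 12×1.008 + 2×15.999 = 128.17 g/mol.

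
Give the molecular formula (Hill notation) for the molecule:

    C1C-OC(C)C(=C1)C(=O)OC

C8H12O3

Heavy atoms from the SMILES: 8 C, 3 O.
Implicit hydrogens by atom environment:
  3 × O: no H
  2 × C: 3 H each → 6
  2 × C: 2 H each → 4
  2 × C: 1 H each → 2
  2 × C: no H
  Total hydrogens = 12.
Molecular formula: C8H12O3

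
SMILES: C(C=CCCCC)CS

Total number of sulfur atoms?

The symbol for sulfur appears 1 time in the SMILES.

1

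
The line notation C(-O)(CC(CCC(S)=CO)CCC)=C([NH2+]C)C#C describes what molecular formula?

C14H24NO2S+

Heavy atoms from the SMILES: 14 C, 1 N, 2 O, 1 S.
Implicit hydrogens by atom environment:
  5 × C: 2 H each → 10
  4 × C: no H
  3 × C: 1 H each → 3
  2 × C: 3 H each → 6
  2 × O: 1 H each → 2
  1 × N (charge +1): 2 H
  1 × S: 1 H
  Total hydrogens = 24.
Net charge +1.
Molecular formula: C14H24NO2S+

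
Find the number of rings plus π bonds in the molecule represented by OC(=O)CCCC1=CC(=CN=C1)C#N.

7

Molecular formula from the SMILES: C10H10N2O2.
DoU = (2C + 2 + N − H − X)/2 = (2·10 + 2 + 2 − 10 − 0)/2 = 14/2 = 7.
(Structurally: 1 ring(s) + 6 π bond(s) = 7.)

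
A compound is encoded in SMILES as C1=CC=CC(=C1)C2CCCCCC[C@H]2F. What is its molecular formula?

Heavy atoms from the SMILES: 14 C, 1 F.
Implicit hydrogens by atom environment:
  6 × C: 2 H each → 12
  5 × C (aromatic): 1 H each → 5
  2 × C: 1 H each → 2
  1 × C (aromatic): no H
  1 × F: no H
  Total hydrogens = 19.
Molecular formula: C14H19F

C14H19F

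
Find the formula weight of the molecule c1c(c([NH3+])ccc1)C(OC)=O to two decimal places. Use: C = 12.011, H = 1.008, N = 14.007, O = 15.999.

152.17

Molecular formula: C8H10NO2+.
M = 8×12.011 + 10×1.008 + 1×14.007 + 2×15.999 = 152.17 g/mol.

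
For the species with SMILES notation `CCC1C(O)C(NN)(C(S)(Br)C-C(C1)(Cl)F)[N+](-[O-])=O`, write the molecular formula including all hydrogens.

C9H16BrClFN3O3S

Heavy atoms from the SMILES: 1 Br, 9 C, 1 Cl, 1 F, 3 N, 3 O, 1 S.
Implicit hydrogens by atom environment:
  3 × C: 2 H each → 6
  3 × C: no H
  2 × C: 1 H each → 2
  1 × Br: no H
  1 × C: 3 H
  1 × Cl: no H
  1 × F: no H
  1 × N: 2 H
  1 × N: 1 H
  1 × N (charge +1): no H
  1 × O: 1 H
  1 × O: no H
  1 × O (charge -1): no H
  1 × S: 1 H
  Total hydrogens = 16.
Molecular formula: C9H16BrClFN3O3S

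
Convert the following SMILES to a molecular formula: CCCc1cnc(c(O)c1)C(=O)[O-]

Heavy atoms from the SMILES: 9 C, 1 N, 3 O.
Implicit hydrogens by atom environment:
  3 × C (aromatic): no H
  2 × C: 2 H each → 4
  2 × C (aromatic): 1 H each → 2
  1 × C: 3 H
  1 × C: no H
  1 × N (aromatic): no H
  1 × O: 1 H
  1 × O: no H
  1 × O (charge -1): no H
  Total hydrogens = 10.
Net charge -1.
Molecular formula: C9H10NO3-

C9H10NO3-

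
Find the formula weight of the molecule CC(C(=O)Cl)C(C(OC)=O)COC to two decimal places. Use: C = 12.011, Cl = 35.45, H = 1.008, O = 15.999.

208.64

Molecular formula: C8H13ClO4.
M = 8×12.011 + 1×35.45 + 13×1.008 + 4×15.999 = 208.64 g/mol.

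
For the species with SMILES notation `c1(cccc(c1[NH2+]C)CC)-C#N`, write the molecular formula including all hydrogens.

C10H13N2+

Heavy atoms from the SMILES: 10 C, 2 N.
Implicit hydrogens by atom environment:
  3 × C (aromatic): 1 H each → 3
  3 × C (aromatic): no H
  2 × C: 3 H each → 6
  1 × C: 2 H
  1 × C: no H
  1 × N (charge +1): 2 H
  1 × N: no H
  Total hydrogens = 13.
Net charge +1.
Molecular formula: C10H13N2+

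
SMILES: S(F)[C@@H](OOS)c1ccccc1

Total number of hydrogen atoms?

7

Hydrogens are implicit in SMILES; fill each atom to its normal valence:
  5 × C (aromatic): 1 H each → 5
  2 × O: no H
  1 × C: 1 H
  1 × C (aromatic): no H
  1 × F: no H
  1 × S: 1 H
  1 × S: no H
  Total hydrogens = 7.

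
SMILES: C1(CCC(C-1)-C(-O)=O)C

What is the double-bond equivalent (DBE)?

2

Molecular formula from the SMILES: C7H12O2.
DoU = (2C + 2 + N − H − X)/2 = (2·7 + 2 + 0 − 12 − 0)/2 = 4/2 = 2.
(Structurally: 1 ring(s) + 1 π bond(s) = 2.)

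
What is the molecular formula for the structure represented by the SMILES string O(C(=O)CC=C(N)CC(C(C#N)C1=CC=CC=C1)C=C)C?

Heavy atoms from the SMILES: 17 C, 2 N, 2 O.
Implicit hydrogens by atom environment:
  5 × C (aromatic): 1 H each → 5
  4 × C: 1 H each → 4
  3 × C: 2 H each → 6
  3 × C: no H
  2 × O: no H
  1 × C: 3 H
  1 × C (aromatic): no H
  1 × N: 2 H
  1 × N: no H
  Total hydrogens = 20.
Molecular formula: C17H20N2O2

C17H20N2O2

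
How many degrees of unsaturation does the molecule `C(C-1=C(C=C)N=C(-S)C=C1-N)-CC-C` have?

Molecular formula from the SMILES: C11H16N2S.
DoU = (2C + 2 + N − H − X)/2 = (2·11 + 2 + 2 − 16 − 0)/2 = 10/2 = 5.
(Structurally: 1 ring(s) + 4 π bond(s) = 5.)

5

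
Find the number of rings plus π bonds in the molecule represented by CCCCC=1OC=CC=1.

Molecular formula from the SMILES: C8H12O.
DoU = (2C + 2 + N − H − X)/2 = (2·8 + 2 + 0 − 12 − 0)/2 = 6/2 = 3.
(Structurally: 1 ring(s) + 2 π bond(s) = 3.)

3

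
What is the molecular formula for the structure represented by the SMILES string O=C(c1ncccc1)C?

Heavy atoms from the SMILES: 7 C, 1 N, 1 O.
Implicit hydrogens by atom environment:
  4 × C (aromatic): 1 H each → 4
  1 × C: 3 H
  1 × C (aromatic): no H
  1 × C: no H
  1 × N (aromatic): no H
  1 × O: no H
  Total hydrogens = 7.
Molecular formula: C7H7NO

C7H7NO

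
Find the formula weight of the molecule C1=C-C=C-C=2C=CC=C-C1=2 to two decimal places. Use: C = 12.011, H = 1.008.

Molecular formula: C10H8.
M = 10×12.011 + 8×1.008 = 128.17 g/mol.

128.17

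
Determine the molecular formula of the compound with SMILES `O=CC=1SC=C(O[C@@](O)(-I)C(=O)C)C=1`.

C8H7IO4S

Heavy atoms from the SMILES: 8 C, 1 I, 4 O, 1 S.
Implicit hydrogens by atom environment:
  3 × O: no H
  2 × C (aromatic): 1 H each → 2
  2 × C (aromatic): no H
  2 × C: no H
  1 × C: 3 H
  1 × C: 1 H
  1 × I: no H
  1 × O: 1 H
  1 × S (aromatic): no H
  Total hydrogens = 7.
Molecular formula: C8H7IO4S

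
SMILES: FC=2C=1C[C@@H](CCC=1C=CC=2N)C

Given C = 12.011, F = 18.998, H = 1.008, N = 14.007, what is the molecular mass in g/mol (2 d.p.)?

179.24

Molecular formula: C11H14FN.
M = 11×12.011 + 1×18.998 + 14×1.008 + 1×14.007 = 179.24 g/mol.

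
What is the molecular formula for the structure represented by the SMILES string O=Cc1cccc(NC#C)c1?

C9H7NO

Heavy atoms from the SMILES: 9 C, 1 N, 1 O.
Implicit hydrogens by atom environment:
  4 × C (aromatic): 1 H each → 4
  2 × C: 1 H each → 2
  2 × C (aromatic): no H
  1 × C: no H
  1 × N: 1 H
  1 × O: no H
  Total hydrogens = 7.
Molecular formula: C9H7NO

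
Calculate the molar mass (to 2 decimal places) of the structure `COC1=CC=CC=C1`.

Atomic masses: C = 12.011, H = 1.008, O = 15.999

108.14

Molecular formula: C7H8O.
M = 7×12.011 + 8×1.008 + 1×15.999 = 108.14 g/mol.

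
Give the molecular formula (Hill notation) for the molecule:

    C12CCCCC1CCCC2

Heavy atoms from the SMILES: 10 C.
Implicit hydrogens by atom environment:
  8 × C: 2 H each → 16
  2 × C: 1 H each → 2
  Total hydrogens = 18.
Molecular formula: C10H18

C10H18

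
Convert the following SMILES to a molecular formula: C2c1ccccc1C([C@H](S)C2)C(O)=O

Heavy atoms from the SMILES: 11 C, 2 O, 1 S.
Implicit hydrogens by atom environment:
  4 × C (aromatic): 1 H each → 4
  2 × C: 2 H each → 4
  2 × C: 1 H each → 2
  2 × C (aromatic): no H
  1 × C: no H
  1 × O: 1 H
  1 × O: no H
  1 × S: 1 H
  Total hydrogens = 12.
Molecular formula: C11H12O2S

C11H12O2S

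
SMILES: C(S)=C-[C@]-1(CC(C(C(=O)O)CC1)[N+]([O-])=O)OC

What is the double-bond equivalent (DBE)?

Molecular formula from the SMILES: C10H15NO5S.
DoU = (2C + 2 + N − H − X)/2 = (2·10 + 2 + 1 − 15 − 0)/2 = 8/2 = 4.
(Structurally: 1 ring(s) + 3 π bond(s) = 4.)

4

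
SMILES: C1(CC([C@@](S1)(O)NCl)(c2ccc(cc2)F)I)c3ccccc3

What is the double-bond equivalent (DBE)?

Molecular formula from the SMILES: C16H14ClFINOS.
DoU = (2C + 2 + N − H − X)/2 = (2·16 + 2 + 1 − 14 − 3)/2 = 18/2 = 9.
(Structurally: 3 ring(s) + 6 π bond(s) = 9.)

9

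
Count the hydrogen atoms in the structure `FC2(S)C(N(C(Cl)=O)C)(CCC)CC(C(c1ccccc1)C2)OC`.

Hydrogens are implicit in SMILES; fill each atom to its normal valence:
  5 × C (aromatic): 1 H each → 5
  4 × C: 2 H each → 8
  3 × C: 3 H each → 9
  3 × C: no H
  2 × C: 1 H each → 2
  2 × O: no H
  1 × C (aromatic): no H
  1 × Cl: no H
  1 × F: no H
  1 × N: no H
  1 × S: 1 H
  Total hydrogens = 25.

25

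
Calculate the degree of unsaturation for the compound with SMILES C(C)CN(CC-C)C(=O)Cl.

1

Molecular formula from the SMILES: C7H14ClNO.
DoU = (2C + 2 + N − H − X)/2 = (2·7 + 2 + 1 − 14 − 1)/2 = 2/2 = 1.
(Structurally: 0 ring(s) + 1 π bond(s) = 1.)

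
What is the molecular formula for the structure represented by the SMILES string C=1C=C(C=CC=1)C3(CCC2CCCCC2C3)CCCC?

C20H30

Heavy atoms from the SMILES: 20 C.
Implicit hydrogens by atom environment:
  10 × C: 2 H each → 20
  5 × C (aromatic): 1 H each → 5
  2 × C: 1 H each → 2
  1 × C: 3 H
  1 × C: no H
  1 × C (aromatic): no H
  Total hydrogens = 30.
Molecular formula: C20H30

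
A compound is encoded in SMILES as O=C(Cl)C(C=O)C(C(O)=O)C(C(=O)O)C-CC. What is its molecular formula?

C10H13ClO6

Heavy atoms from the SMILES: 10 C, 1 Cl, 6 O.
Implicit hydrogens by atom environment:
  4 × C: 1 H each → 4
  4 × O: no H
  3 × C: no H
  2 × C: 2 H each → 4
  2 × O: 1 H each → 2
  1 × C: 3 H
  1 × Cl: no H
  Total hydrogens = 13.
Molecular formula: C10H13ClO6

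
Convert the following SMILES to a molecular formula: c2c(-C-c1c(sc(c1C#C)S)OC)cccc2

C14H12OS2

Heavy atoms from the SMILES: 14 C, 1 O, 2 S.
Implicit hydrogens by atom environment:
  5 × C (aromatic): 1 H each → 5
  5 × C (aromatic): no H
  1 × C: 3 H
  1 × C: 2 H
  1 × C: 1 H
  1 × C: no H
  1 × O: no H
  1 × S: 1 H
  1 × S (aromatic): no H
  Total hydrogens = 12.
Molecular formula: C14H12OS2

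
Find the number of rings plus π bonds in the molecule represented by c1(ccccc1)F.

4

Molecular formula from the SMILES: C6H5F.
DoU = (2C + 2 + N − H − X)/2 = (2·6 + 2 + 0 − 5 − 1)/2 = 8/2 = 4.
(Structurally: 1 ring(s) + 3 π bond(s) = 4.)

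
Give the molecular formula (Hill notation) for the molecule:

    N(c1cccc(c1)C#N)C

C8H8N2

Heavy atoms from the SMILES: 8 C, 2 N.
Implicit hydrogens by atom environment:
  4 × C (aromatic): 1 H each → 4
  2 × C (aromatic): no H
  1 × C: 3 H
  1 × C: no H
  1 × N: 1 H
  1 × N: no H
  Total hydrogens = 8.
Molecular formula: C8H8N2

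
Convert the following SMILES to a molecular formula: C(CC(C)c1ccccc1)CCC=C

C14H20

Heavy atoms from the SMILES: 14 C.
Implicit hydrogens by atom environment:
  5 × C: 2 H each → 10
  5 × C (aromatic): 1 H each → 5
  2 × C: 1 H each → 2
  1 × C: 3 H
  1 × C (aromatic): no H
  Total hydrogens = 20.
Molecular formula: C14H20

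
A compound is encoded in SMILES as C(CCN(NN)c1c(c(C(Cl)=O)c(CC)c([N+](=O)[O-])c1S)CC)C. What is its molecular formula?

C15H23ClN4O3S

Heavy atoms from the SMILES: 15 C, 1 Cl, 4 N, 3 O, 1 S.
Implicit hydrogens by atom environment:
  6 × C (aromatic): no H
  5 × C: 2 H each → 10
  3 × C: 3 H each → 9
  2 × O: no H
  1 × C: no H
  1 × Cl: no H
  1 × N: 2 H
  1 × N: 1 H
  1 × N: no H
  1 × N (charge +1): no H
  1 × O (charge -1): no H
  1 × S: 1 H
  Total hydrogens = 23.
Molecular formula: C15H23ClN4O3S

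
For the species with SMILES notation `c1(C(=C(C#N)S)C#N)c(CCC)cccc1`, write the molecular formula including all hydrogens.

Heavy atoms from the SMILES: 13 C, 2 N, 1 S.
Implicit hydrogens by atom environment:
  4 × C (aromatic): 1 H each → 4
  4 × C: no H
  2 × C: 2 H each → 4
  2 × C (aromatic): no H
  2 × N: no H
  1 × C: 3 H
  1 × S: 1 H
  Total hydrogens = 12.
Molecular formula: C13H12N2S

C13H12N2S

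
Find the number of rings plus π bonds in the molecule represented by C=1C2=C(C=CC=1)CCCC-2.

5

Molecular formula from the SMILES: C10H12.
DoU = (2C + 2 + N − H − X)/2 = (2·10 + 2 + 0 − 12 − 0)/2 = 10/2 = 5.
(Structurally: 2 ring(s) + 3 π bond(s) = 5.)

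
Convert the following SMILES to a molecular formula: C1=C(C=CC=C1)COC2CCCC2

Heavy atoms from the SMILES: 12 C, 1 O.
Implicit hydrogens by atom environment:
  5 × C: 2 H each → 10
  5 × C (aromatic): 1 H each → 5
  1 × C: 1 H
  1 × C (aromatic): no H
  1 × O: no H
  Total hydrogens = 16.
Molecular formula: C12H16O

C12H16O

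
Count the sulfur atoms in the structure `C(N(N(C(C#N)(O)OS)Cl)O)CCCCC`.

1

The symbol for sulfur appears 1 time in the SMILES.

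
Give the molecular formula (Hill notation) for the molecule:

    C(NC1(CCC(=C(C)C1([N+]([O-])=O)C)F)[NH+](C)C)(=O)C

Heavy atoms from the SMILES: 12 C, 1 F, 3 N, 3 O.
Implicit hydrogens by atom environment:
  5 × C: 3 H each → 15
  5 × C: no H
  2 × C: 2 H each → 4
  2 × O: no H
  1 × F: no H
  1 × N (charge +1): 1 H
  1 × N: 1 H
  1 × N (charge +1): no H
  1 × O (charge -1): no H
  Total hydrogens = 21.
Net charge +1.
Molecular formula: C12H21FN3O3+

C12H21FN3O3+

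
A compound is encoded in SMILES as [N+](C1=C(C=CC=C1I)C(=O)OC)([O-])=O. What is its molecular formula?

Heavy atoms from the SMILES: 8 C, 1 I, 1 N, 4 O.
Implicit hydrogens by atom environment:
  3 × C (aromatic): 1 H each → 3
  3 × C (aromatic): no H
  3 × O: no H
  1 × C: 3 H
  1 × C: no H
  1 × I: no H
  1 × N (charge +1): no H
  1 × O (charge -1): no H
  Total hydrogens = 6.
Molecular formula: C8H6INO4

C8H6INO4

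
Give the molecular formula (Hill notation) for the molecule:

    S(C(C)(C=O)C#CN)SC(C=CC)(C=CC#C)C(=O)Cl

Heavy atoms from the SMILES: 14 C, 1 Cl, 1 N, 2 O, 2 S.
Implicit hydrogens by atom environment:
  6 × C: 1 H each → 6
  6 × C: no H
  2 × C: 3 H each → 6
  2 × O: no H
  2 × S: no H
  1 × Cl: no H
  1 × N: 2 H
  Total hydrogens = 14.
Molecular formula: C14H14ClNO2S2

C14H14ClNO2S2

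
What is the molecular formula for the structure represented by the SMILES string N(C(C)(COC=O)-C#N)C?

Heavy atoms from the SMILES: 6 C, 2 N, 2 O.
Implicit hydrogens by atom environment:
  2 × C: 3 H each → 6
  2 × C: no H
  2 × O: no H
  1 × C: 2 H
  1 × C: 1 H
  1 × N: 1 H
  1 × N: no H
  Total hydrogens = 10.
Molecular formula: C6H10N2O2

C6H10N2O2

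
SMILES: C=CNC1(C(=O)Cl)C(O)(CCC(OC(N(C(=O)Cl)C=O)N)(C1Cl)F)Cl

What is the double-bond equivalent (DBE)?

5

Molecular formula from the SMILES: C12H14Cl4FN3O5.
DoU = (2C + 2 + N − H − X)/2 = (2·12 + 2 + 3 − 14 − 5)/2 = 10/2 = 5.
(Structurally: 1 ring(s) + 4 π bond(s) = 5.)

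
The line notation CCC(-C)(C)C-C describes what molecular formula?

C7H16

Heavy atoms from the SMILES: 7 C.
Implicit hydrogens by atom environment:
  4 × C: 3 H each → 12
  2 × C: 2 H each → 4
  1 × C: no H
  Total hydrogens = 16.
Molecular formula: C7H16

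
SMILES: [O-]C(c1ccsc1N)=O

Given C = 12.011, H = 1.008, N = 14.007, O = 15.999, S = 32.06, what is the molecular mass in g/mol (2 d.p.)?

142.15

Molecular formula: C5H4NO2S-.
M = 5×12.011 + 4×1.008 + 1×14.007 + 2×15.999 + 1×32.06 = 142.15 g/mol.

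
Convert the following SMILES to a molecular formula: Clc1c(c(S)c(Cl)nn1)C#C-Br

Heavy atoms from the SMILES: 1 Br, 6 C, 2 Cl, 2 N, 1 S.
Implicit hydrogens by atom environment:
  4 × C (aromatic): no H
  2 × C: no H
  2 × Cl: no H
  2 × N (aromatic): no H
  1 × Br: no H
  1 × S: 1 H
  Total hydrogens = 1.
Molecular formula: C6HBrCl2N2S

C6HBrCl2N2S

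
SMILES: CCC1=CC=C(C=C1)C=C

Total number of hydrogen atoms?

12

Hydrogens are implicit in SMILES; fill each atom to its normal valence:
  4 × C (aromatic): 1 H each → 4
  2 × C: 2 H each → 4
  2 × C (aromatic): no H
  1 × C: 3 H
  1 × C: 1 H
  Total hydrogens = 12.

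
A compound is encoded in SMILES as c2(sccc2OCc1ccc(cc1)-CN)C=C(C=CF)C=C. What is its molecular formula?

Heavy atoms from the SMILES: 18 C, 1 F, 1 N, 1 O, 1 S.
Implicit hydrogens by atom environment:
  6 × C (aromatic): 1 H each → 6
  4 × C: 1 H each → 4
  4 × C (aromatic): no H
  3 × C: 2 H each → 6
  1 × C: no H
  1 × F: no H
  1 × N: 2 H
  1 × O: no H
  1 × S (aromatic): no H
  Total hydrogens = 18.
Molecular formula: C18H18FNOS

C18H18FNOS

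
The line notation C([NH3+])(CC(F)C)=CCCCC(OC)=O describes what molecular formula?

C10H19FNO2+

Heavy atoms from the SMILES: 10 C, 1 F, 1 N, 2 O.
Implicit hydrogens by atom environment:
  4 × C: 2 H each → 8
  2 × C: 3 H each → 6
  2 × C: 1 H each → 2
  2 × C: no H
  2 × O: no H
  1 × F: no H
  1 × N (charge +1): 3 H
  Total hydrogens = 19.
Net charge +1.
Molecular formula: C10H19FNO2+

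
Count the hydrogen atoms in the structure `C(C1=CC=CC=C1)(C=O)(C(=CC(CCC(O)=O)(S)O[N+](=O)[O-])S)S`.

Hydrogens are implicit in SMILES; fill each atom to its normal valence:
  5 × C (aromatic): 1 H each → 5
  4 × C: no H
  4 × O: no H
  3 × S: 1 H each → 3
  2 × C: 2 H each → 4
  2 × C: 1 H each → 2
  1 × C (aromatic): no H
  1 × N (charge +1): no H
  1 × O: 1 H
  1 × O (charge -1): no H
  Total hydrogens = 15.

15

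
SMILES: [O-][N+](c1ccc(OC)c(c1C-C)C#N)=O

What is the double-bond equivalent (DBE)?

7

Molecular formula from the SMILES: C10H10N2O3.
DoU = (2C + 2 + N − H − X)/2 = (2·10 + 2 + 2 − 10 − 0)/2 = 14/2 = 7.
(Structurally: 1 ring(s) + 6 π bond(s) = 7.)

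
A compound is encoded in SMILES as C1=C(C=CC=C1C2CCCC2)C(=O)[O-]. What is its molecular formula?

Heavy atoms from the SMILES: 12 C, 2 O.
Implicit hydrogens by atom environment:
  4 × C: 2 H each → 8
  4 × C (aromatic): 1 H each → 4
  2 × C (aromatic): no H
  1 × C: 1 H
  1 × C: no H
  1 × O: no H
  1 × O (charge -1): no H
  Total hydrogens = 13.
Net charge -1.
Molecular formula: C12H13O2-

C12H13O2-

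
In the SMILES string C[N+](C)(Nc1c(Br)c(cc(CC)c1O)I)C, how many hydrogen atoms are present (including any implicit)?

Hydrogens are implicit in SMILES; fill each atom to its normal valence:
  5 × C (aromatic): no H
  4 × C: 3 H each → 12
  1 × Br: no H
  1 × C: 2 H
  1 × C (aromatic): 1 H
  1 × I: no H
  1 × N: 1 H
  1 × N (charge +1): no H
  1 × O: 1 H
  Total hydrogens = 17.

17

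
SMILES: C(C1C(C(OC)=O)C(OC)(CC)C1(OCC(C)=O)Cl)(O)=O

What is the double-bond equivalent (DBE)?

Molecular formula from the SMILES: C13H19ClO7.
DoU = (2C + 2 + N − H − X)/2 = (2·13 + 2 + 0 − 19 − 1)/2 = 8/2 = 4.
(Structurally: 1 ring(s) + 3 π bond(s) = 4.)

4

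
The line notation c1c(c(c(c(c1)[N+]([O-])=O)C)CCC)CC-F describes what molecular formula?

Heavy atoms from the SMILES: 12 C, 1 F, 1 N, 2 O.
Implicit hydrogens by atom environment:
  4 × C: 2 H each → 8
  4 × C (aromatic): no H
  2 × C: 3 H each → 6
  2 × C (aromatic): 1 H each → 2
  1 × F: no H
  1 × N (charge +1): no H
  1 × O: no H
  1 × O (charge -1): no H
  Total hydrogens = 16.
Molecular formula: C12H16FNO2

C12H16FNO2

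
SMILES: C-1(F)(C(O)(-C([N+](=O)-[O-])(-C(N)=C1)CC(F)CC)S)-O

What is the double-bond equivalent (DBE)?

Molecular formula from the SMILES: C9H14F2N2O4S.
DoU = (2C + 2 + N − H − X)/2 = (2·9 + 2 + 2 − 14 − 2)/2 = 6/2 = 3.
(Structurally: 1 ring(s) + 2 π bond(s) = 3.)

3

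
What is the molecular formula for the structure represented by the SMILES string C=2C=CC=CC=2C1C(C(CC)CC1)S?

C13H18S

Heavy atoms from the SMILES: 13 C, 1 S.
Implicit hydrogens by atom environment:
  5 × C (aromatic): 1 H each → 5
  3 × C: 2 H each → 6
  3 × C: 1 H each → 3
  1 × C: 3 H
  1 × C (aromatic): no H
  1 × S: 1 H
  Total hydrogens = 18.
Molecular formula: C13H18S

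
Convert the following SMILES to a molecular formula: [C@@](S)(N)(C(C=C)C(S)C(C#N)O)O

Heavy atoms from the SMILES: 7 C, 2 N, 2 O, 2 S.
Implicit hydrogens by atom environment:
  4 × C: 1 H each → 4
  2 × C: no H
  2 × O: 1 H each → 2
  2 × S: 1 H each → 2
  1 × C: 2 H
  1 × N: 2 H
  1 × N: no H
  Total hydrogens = 12.
Molecular formula: C7H12N2O2S2

C7H12N2O2S2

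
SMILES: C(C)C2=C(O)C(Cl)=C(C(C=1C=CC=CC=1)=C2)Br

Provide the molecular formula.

C14H12BrClO

Heavy atoms from the SMILES: 1 Br, 14 C, 1 Cl, 1 O.
Implicit hydrogens by atom environment:
  6 × C (aromatic): 1 H each → 6
  6 × C (aromatic): no H
  1 × Br: no H
  1 × C: 3 H
  1 × C: 2 H
  1 × Cl: no H
  1 × O: 1 H
  Total hydrogens = 12.
Molecular formula: C14H12BrClO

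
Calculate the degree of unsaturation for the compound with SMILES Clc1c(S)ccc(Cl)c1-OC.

4

Molecular formula from the SMILES: C7H6Cl2OS.
DoU = (2C + 2 + N − H − X)/2 = (2·7 + 2 + 0 − 6 − 2)/2 = 8/2 = 4.
(Structurally: 1 ring(s) + 3 π bond(s) = 4.)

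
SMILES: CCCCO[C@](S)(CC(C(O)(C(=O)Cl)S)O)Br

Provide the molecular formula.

Heavy atoms from the SMILES: 1 Br, 9 C, 1 Cl, 4 O, 2 S.
Implicit hydrogens by atom environment:
  4 × C: 2 H each → 8
  3 × C: no H
  2 × O: 1 H each → 2
  2 × O: no H
  2 × S: 1 H each → 2
  1 × Br: no H
  1 × C: 3 H
  1 × C: 1 H
  1 × Cl: no H
  Total hydrogens = 16.
Molecular formula: C9H16BrClO4S2

C9H16BrClO4S2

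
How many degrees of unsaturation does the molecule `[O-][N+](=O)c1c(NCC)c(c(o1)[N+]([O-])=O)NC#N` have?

7

Molecular formula from the SMILES: C7H7N5O5.
DoU = (2C + 2 + N − H − X)/2 = (2·7 + 2 + 5 − 7 − 0)/2 = 14/2 = 7.
(Structurally: 1 ring(s) + 6 π bond(s) = 7.)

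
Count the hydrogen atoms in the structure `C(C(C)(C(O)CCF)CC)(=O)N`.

16

Hydrogens are implicit in SMILES; fill each atom to its normal valence:
  3 × C: 2 H each → 6
  2 × C: 3 H each → 6
  2 × C: no H
  1 × C: 1 H
  1 × F: no H
  1 × N: 2 H
  1 × O: 1 H
  1 × O: no H
  Total hydrogens = 16.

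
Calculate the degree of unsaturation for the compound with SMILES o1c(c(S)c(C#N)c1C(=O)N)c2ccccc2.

Molecular formula from the SMILES: C12H8N2O2S.
DoU = (2C + 2 + N − H − X)/2 = (2·12 + 2 + 2 − 8 − 0)/2 = 20/2 = 10.
(Structurally: 2 ring(s) + 8 π bond(s) = 10.)

10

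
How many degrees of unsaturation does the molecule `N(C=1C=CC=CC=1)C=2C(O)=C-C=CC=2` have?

8

Molecular formula from the SMILES: C12H11NO.
DoU = (2C + 2 + N − H − X)/2 = (2·12 + 2 + 1 − 11 − 0)/2 = 16/2 = 8.
(Structurally: 2 ring(s) + 6 π bond(s) = 8.)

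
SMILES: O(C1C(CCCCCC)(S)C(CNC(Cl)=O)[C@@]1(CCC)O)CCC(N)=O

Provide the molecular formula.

C18H33ClN2O4S

Heavy atoms from the SMILES: 18 C, 1 Cl, 2 N, 4 O, 1 S.
Implicit hydrogens by atom environment:
  10 × C: 2 H each → 20
  4 × C: no H
  3 × O: no H
  2 × C: 3 H each → 6
  2 × C: 1 H each → 2
  1 × Cl: no H
  1 × N: 2 H
  1 × N: 1 H
  1 × O: 1 H
  1 × S: 1 H
  Total hydrogens = 33.
Molecular formula: C18H33ClN2O4S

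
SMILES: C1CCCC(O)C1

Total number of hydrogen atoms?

Hydrogens are implicit in SMILES; fill each atom to its normal valence:
  5 × C: 2 H each → 10
  1 × C: 1 H
  1 × O: 1 H
  Total hydrogens = 12.

12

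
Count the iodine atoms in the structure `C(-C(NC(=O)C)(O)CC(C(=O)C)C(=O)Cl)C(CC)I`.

The symbol for iodine appears 1 time in the SMILES.

1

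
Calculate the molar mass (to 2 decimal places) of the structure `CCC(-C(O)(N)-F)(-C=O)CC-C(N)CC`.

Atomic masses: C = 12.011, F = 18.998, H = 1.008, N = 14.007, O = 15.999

220.29

Molecular formula: C10H21FN2O2.
M = 10×12.011 + 1×18.998 + 21×1.008 + 2×14.007 + 2×15.999 = 220.29 g/mol.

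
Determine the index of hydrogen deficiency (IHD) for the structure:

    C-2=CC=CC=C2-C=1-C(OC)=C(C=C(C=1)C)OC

Molecular formula from the SMILES: C15H16O2.
DoU = (2C + 2 + N − H − X)/2 = (2·15 + 2 + 0 − 16 − 0)/2 = 16/2 = 8.
(Structurally: 2 ring(s) + 6 π bond(s) = 8.)

8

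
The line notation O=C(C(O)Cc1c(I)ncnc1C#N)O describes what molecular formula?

C8H6IN3O3

Heavy atoms from the SMILES: 8 C, 1 I, 3 N, 3 O.
Implicit hydrogens by atom environment:
  3 × C (aromatic): no H
  2 × C: no H
  2 × N (aromatic): no H
  2 × O: 1 H each → 2
  1 × C: 2 H
  1 × C (aromatic): 1 H
  1 × C: 1 H
  1 × I: no H
  1 × N: no H
  1 × O: no H
  Total hydrogens = 6.
Molecular formula: C8H6IN3O3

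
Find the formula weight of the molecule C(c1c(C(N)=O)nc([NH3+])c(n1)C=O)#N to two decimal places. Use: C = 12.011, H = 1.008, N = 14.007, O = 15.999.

192.16

Molecular formula: C7H6N5O2+.
M = 7×12.011 + 6×1.008 + 5×14.007 + 2×15.999 = 192.16 g/mol.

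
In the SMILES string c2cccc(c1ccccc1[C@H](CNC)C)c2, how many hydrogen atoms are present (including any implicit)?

Hydrogens are implicit in SMILES; fill each atom to its normal valence:
  9 × C (aromatic): 1 H each → 9
  3 × C (aromatic): no H
  2 × C: 3 H each → 6
  1 × C: 2 H
  1 × C: 1 H
  1 × N: 1 H
  Total hydrogens = 19.

19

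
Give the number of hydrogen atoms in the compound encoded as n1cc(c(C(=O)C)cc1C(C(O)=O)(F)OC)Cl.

Hydrogens are implicit in SMILES; fill each atom to its normal valence:
  3 × C (aromatic): no H
  3 × C: no H
  3 × O: no H
  2 × C: 3 H each → 6
  2 × C (aromatic): 1 H each → 2
  1 × Cl: no H
  1 × F: no H
  1 × N (aromatic): no H
  1 × O: 1 H
  Total hydrogens = 9.

9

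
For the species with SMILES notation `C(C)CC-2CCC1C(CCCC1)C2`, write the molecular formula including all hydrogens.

C13H24

Heavy atoms from the SMILES: 13 C.
Implicit hydrogens by atom environment:
  9 × C: 2 H each → 18
  3 × C: 1 H each → 3
  1 × C: 3 H
  Total hydrogens = 24.
Molecular formula: C13H24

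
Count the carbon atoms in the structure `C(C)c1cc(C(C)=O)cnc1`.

The symbol for carbon appears 9 times in the SMILES. Lowercase c denotes aromatic carbon and counts toward C.

9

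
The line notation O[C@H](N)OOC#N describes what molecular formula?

Heavy atoms from the SMILES: 2 C, 2 N, 3 O.
Implicit hydrogens by atom environment:
  2 × O: no H
  1 × C: 1 H
  1 × C: no H
  1 × N: 2 H
  1 × N: no H
  1 × O: 1 H
  Total hydrogens = 4.
Molecular formula: C2H4N2O3

C2H4N2O3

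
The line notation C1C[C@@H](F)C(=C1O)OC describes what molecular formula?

Heavy atoms from the SMILES: 6 C, 1 F, 2 O.
Implicit hydrogens by atom environment:
  2 × C: 2 H each → 4
  2 × C: no H
  1 × C: 3 H
  1 × C: 1 H
  1 × F: no H
  1 × O: 1 H
  1 × O: no H
  Total hydrogens = 9.
Molecular formula: C6H9FO2

C6H9FO2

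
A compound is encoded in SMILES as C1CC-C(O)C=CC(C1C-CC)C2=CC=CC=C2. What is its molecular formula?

C17H24O

Heavy atoms from the SMILES: 17 C, 1 O.
Implicit hydrogens by atom environment:
  5 × C: 2 H each → 10
  5 × C: 1 H each → 5
  5 × C (aromatic): 1 H each → 5
  1 × C: 3 H
  1 × C (aromatic): no H
  1 × O: 1 H
  Total hydrogens = 24.
Molecular formula: C17H24O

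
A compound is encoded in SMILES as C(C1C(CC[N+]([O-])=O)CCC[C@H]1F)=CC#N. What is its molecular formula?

Heavy atoms from the SMILES: 11 C, 1 F, 2 N, 2 O.
Implicit hydrogens by atom environment:
  5 × C: 2 H each → 10
  5 × C: 1 H each → 5
  1 × C: no H
  1 × F: no H
  1 × N: no H
  1 × N (charge +1): no H
  1 × O: no H
  1 × O (charge -1): no H
  Total hydrogens = 15.
Molecular formula: C11H15FN2O2

C11H15FN2O2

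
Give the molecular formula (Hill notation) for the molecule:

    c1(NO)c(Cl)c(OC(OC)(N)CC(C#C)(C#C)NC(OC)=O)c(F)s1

Heavy atoms from the SMILES: 14 C, 1 Cl, 1 F, 3 N, 5 O, 1 S.
Implicit hydrogens by atom environment:
  5 × C: no H
  4 × C (aromatic): no H
  4 × O: no H
  2 × C: 3 H each → 6
  2 × C: 1 H each → 2
  2 × N: 1 H each → 2
  1 × C: 2 H
  1 × Cl: no H
  1 × F: no H
  1 × N: 2 H
  1 × O: 1 H
  1 × S (aromatic): no H
  Total hydrogens = 15.
Molecular formula: C14H15ClFN3O5S

C14H15ClFN3O5S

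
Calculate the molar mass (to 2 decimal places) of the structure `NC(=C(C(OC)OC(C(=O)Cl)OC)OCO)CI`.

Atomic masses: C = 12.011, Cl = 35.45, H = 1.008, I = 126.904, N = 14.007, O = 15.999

395.57

Molecular formula: C9H15ClINO6.
M = 9×12.011 + 1×35.45 + 15×1.008 + 1×126.904 + 1×14.007 + 6×15.999 = 395.57 g/mol.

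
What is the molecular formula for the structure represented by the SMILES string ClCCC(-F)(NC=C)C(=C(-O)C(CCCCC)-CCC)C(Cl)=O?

C17H28Cl2FNO2

Heavy atoms from the SMILES: 17 C, 2 Cl, 1 F, 1 N, 2 O.
Implicit hydrogens by atom environment:
  9 × C: 2 H each → 18
  4 × C: no H
  2 × C: 3 H each → 6
  2 × C: 1 H each → 2
  2 × Cl: no H
  1 × F: no H
  1 × N: 1 H
  1 × O: 1 H
  1 × O: no H
  Total hydrogens = 28.
Molecular formula: C17H28Cl2FNO2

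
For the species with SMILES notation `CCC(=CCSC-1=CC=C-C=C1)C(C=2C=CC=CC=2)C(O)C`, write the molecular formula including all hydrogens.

Heavy atoms from the SMILES: 20 C, 1 O, 1 S.
Implicit hydrogens by atom environment:
  10 × C (aromatic): 1 H each → 10
  3 × C: 1 H each → 3
  2 × C: 3 H each → 6
  2 × C: 2 H each → 4
  2 × C (aromatic): no H
  1 × C: no H
  1 × O: 1 H
  1 × S: no H
  Total hydrogens = 24.
Molecular formula: C20H24OS

C20H24OS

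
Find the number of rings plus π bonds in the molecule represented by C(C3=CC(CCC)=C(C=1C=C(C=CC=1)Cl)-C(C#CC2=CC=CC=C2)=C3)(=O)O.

Molecular formula from the SMILES: C24H19ClO2.
DoU = (2C + 2 + N − H − X)/2 = (2·24 + 2 + 0 − 19 − 1)/2 = 30/2 = 15.
(Structurally: 3 ring(s) + 12 π bond(s) = 15.)

15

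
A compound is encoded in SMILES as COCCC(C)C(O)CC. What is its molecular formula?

Heavy atoms from the SMILES: 8 C, 2 O.
Implicit hydrogens by atom environment:
  3 × C: 3 H each → 9
  3 × C: 2 H each → 6
  2 × C: 1 H each → 2
  1 × O: 1 H
  1 × O: no H
  Total hydrogens = 18.
Molecular formula: C8H18O2

C8H18O2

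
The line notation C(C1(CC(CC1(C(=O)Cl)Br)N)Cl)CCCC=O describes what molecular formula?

Heavy atoms from the SMILES: 1 Br, 11 C, 2 Cl, 1 N, 2 O.
Implicit hydrogens by atom environment:
  6 × C: 2 H each → 12
  3 × C: no H
  2 × C: 1 H each → 2
  2 × Cl: no H
  2 × O: no H
  1 × Br: no H
  1 × N: 2 H
  Total hydrogens = 16.
Molecular formula: C11H16BrCl2NO2

C11H16BrCl2NO2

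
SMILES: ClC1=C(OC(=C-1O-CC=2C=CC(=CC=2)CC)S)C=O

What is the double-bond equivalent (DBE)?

Molecular formula from the SMILES: C14H13ClO3S.
DoU = (2C + 2 + N − H − X)/2 = (2·14 + 2 + 0 − 13 − 1)/2 = 16/2 = 8.
(Structurally: 2 ring(s) + 6 π bond(s) = 8.)

8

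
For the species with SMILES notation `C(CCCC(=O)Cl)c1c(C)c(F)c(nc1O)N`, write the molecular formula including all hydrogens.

Heavy atoms from the SMILES: 11 C, 1 Cl, 1 F, 2 N, 2 O.
Implicit hydrogens by atom environment:
  5 × C (aromatic): no H
  4 × C: 2 H each → 8
  1 × C: 3 H
  1 × C: no H
  1 × Cl: no H
  1 × F: no H
  1 × N: 2 H
  1 × N (aromatic): no H
  1 × O: 1 H
  1 × O: no H
  Total hydrogens = 14.
Molecular formula: C11H14ClFN2O2

C11H14ClFN2O2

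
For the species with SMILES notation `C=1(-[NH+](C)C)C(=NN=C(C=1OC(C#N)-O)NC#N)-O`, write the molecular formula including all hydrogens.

C9H11N6O3+

Heavy atoms from the SMILES: 9 C, 6 N, 3 O.
Implicit hydrogens by atom environment:
  4 × C (aromatic): no H
  2 × C: 3 H each → 6
  2 × C: no H
  2 × N (aromatic): no H
  2 × N: no H
  2 × O: 1 H each → 2
  1 × C: 1 H
  1 × N: 1 H
  1 × N (charge +1): 1 H
  1 × O: no H
  Total hydrogens = 11.
Net charge +1.
Molecular formula: C9H11N6O3+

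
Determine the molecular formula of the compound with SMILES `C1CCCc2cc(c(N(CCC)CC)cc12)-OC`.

C16H25NO

Heavy atoms from the SMILES: 16 C, 1 N, 1 O.
Implicit hydrogens by atom environment:
  7 × C: 2 H each → 14
  4 × C (aromatic): no H
  3 × C: 3 H each → 9
  2 × C (aromatic): 1 H each → 2
  1 × N: no H
  1 × O: no H
  Total hydrogens = 25.
Molecular formula: C16H25NO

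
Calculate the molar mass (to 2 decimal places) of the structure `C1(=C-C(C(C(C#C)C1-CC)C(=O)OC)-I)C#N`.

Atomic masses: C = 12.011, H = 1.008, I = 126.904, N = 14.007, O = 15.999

343.16

Molecular formula: C13H14INO2.
M = 13×12.011 + 14×1.008 + 1×126.904 + 1×14.007 + 2×15.999 = 343.16 g/mol.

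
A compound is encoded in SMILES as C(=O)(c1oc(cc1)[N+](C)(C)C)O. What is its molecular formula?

Heavy atoms from the SMILES: 8 C, 1 N, 3 O.
Implicit hydrogens by atom environment:
  3 × C: 3 H each → 9
  2 × C (aromatic): 1 H each → 2
  2 × C (aromatic): no H
  1 × C: no H
  1 × N (charge +1): no H
  1 × O: 1 H
  1 × O (aromatic): no H
  1 × O: no H
  Total hydrogens = 12.
Net charge +1.
Molecular formula: C8H12NO3+

C8H12NO3+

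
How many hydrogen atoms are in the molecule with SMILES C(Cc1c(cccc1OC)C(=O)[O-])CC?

Hydrogens are implicit in SMILES; fill each atom to its normal valence:
  3 × C: 2 H each → 6
  3 × C (aromatic): 1 H each → 3
  3 × C (aromatic): no H
  2 × C: 3 H each → 6
  2 × O: no H
  1 × C: no H
  1 × O (charge -1): no H
  Total hydrogens = 15.

15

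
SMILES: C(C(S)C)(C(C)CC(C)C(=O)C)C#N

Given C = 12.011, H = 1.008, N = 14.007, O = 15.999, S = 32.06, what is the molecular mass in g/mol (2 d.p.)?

Molecular formula: C11H19NOS.
M = 11×12.011 + 19×1.008 + 1×14.007 + 1×15.999 + 1×32.06 = 213.34 g/mol.

213.34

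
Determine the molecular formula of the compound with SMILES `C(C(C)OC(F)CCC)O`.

Heavy atoms from the SMILES: 7 C, 1 F, 2 O.
Implicit hydrogens by atom environment:
  3 × C: 2 H each → 6
  2 × C: 3 H each → 6
  2 × C: 1 H each → 2
  1 × F: no H
  1 × O: 1 H
  1 × O: no H
  Total hydrogens = 15.
Molecular formula: C7H15FO2

C7H15FO2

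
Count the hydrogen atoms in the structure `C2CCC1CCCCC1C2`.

18

Hydrogens are implicit in SMILES; fill each atom to its normal valence:
  8 × C: 2 H each → 16
  2 × C: 1 H each → 2
  Total hydrogens = 18.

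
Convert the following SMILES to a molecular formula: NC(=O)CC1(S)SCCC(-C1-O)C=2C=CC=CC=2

C13H17NO2S2

Heavy atoms from the SMILES: 13 C, 1 N, 2 O, 2 S.
Implicit hydrogens by atom environment:
  5 × C (aromatic): 1 H each → 5
  3 × C: 2 H each → 6
  2 × C: 1 H each → 2
  2 × C: no H
  1 × C (aromatic): no H
  1 × N: 2 H
  1 × O: 1 H
  1 × O: no H
  1 × S: 1 H
  1 × S: no H
  Total hydrogens = 17.
Molecular formula: C13H17NO2S2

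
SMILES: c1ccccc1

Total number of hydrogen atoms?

6

Hydrogens are implicit in SMILES; fill each atom to its normal valence:
  6 × C (aromatic): 1 H each → 6
  Total hydrogens = 6.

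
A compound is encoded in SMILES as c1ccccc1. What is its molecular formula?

C6H6

Heavy atoms from the SMILES: 6 C.
Implicit hydrogens by atom environment:
  6 × C (aromatic): 1 H each → 6
  Total hydrogens = 6.
Molecular formula: C6H6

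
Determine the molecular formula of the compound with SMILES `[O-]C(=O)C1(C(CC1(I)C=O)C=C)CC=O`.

Heavy atoms from the SMILES: 10 C, 1 I, 4 O.
Implicit hydrogens by atom environment:
  4 × C: 1 H each → 4
  3 × C: 2 H each → 6
  3 × C: no H
  3 × O: no H
  1 × I: no H
  1 × O (charge -1): no H
  Total hydrogens = 10.
Net charge -1.
Molecular formula: C10H10IO4-

C10H10IO4-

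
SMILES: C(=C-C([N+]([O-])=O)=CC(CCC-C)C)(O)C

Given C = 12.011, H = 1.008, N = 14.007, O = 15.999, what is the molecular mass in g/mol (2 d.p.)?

Molecular formula: C11H19NO3.
M = 11×12.011 + 19×1.008 + 1×14.007 + 3×15.999 = 213.28 g/mol.

213.28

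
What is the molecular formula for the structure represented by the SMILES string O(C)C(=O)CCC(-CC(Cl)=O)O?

Heavy atoms from the SMILES: 7 C, 1 Cl, 4 O.
Implicit hydrogens by atom environment:
  3 × C: 2 H each → 6
  3 × O: no H
  2 × C: no H
  1 × C: 3 H
  1 × C: 1 H
  1 × Cl: no H
  1 × O: 1 H
  Total hydrogens = 11.
Molecular formula: C7H11ClO4

C7H11ClO4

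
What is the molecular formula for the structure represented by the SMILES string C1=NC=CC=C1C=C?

Heavy atoms from the SMILES: 7 C, 1 N.
Implicit hydrogens by atom environment:
  4 × C (aromatic): 1 H each → 4
  1 × C: 2 H
  1 × C: 1 H
  1 × C (aromatic): no H
  1 × N (aromatic): no H
  Total hydrogens = 7.
Molecular formula: C7H7N

C7H7N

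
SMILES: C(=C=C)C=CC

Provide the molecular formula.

C6H8

Heavy atoms from the SMILES: 6 C.
Implicit hydrogens by atom environment:
  3 × C: 1 H each → 3
  1 × C: 3 H
  1 × C: 2 H
  1 × C: no H
  Total hydrogens = 8.
Molecular formula: C6H8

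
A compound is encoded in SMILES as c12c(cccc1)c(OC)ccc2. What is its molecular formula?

C11H10O

Heavy atoms from the SMILES: 11 C, 1 O.
Implicit hydrogens by atom environment:
  7 × C (aromatic): 1 H each → 7
  3 × C (aromatic): no H
  1 × C: 3 H
  1 × O: no H
  Total hydrogens = 10.
Molecular formula: C11H10O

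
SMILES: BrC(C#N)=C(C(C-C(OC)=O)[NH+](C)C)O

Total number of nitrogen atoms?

2

The symbol for nitrogen appears 2 times in the SMILES.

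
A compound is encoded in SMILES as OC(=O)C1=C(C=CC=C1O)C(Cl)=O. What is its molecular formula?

Heavy atoms from the SMILES: 8 C, 1 Cl, 4 O.
Implicit hydrogens by atom environment:
  3 × C (aromatic): 1 H each → 3
  3 × C (aromatic): no H
  2 × C: no H
  2 × O: 1 H each → 2
  2 × O: no H
  1 × Cl: no H
  Total hydrogens = 5.
Molecular formula: C8H5ClO4

C8H5ClO4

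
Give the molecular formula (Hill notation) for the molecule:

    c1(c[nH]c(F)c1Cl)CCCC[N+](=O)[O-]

C8H10ClFN2O2

Heavy atoms from the SMILES: 8 C, 1 Cl, 1 F, 2 N, 2 O.
Implicit hydrogens by atom environment:
  4 × C: 2 H each → 8
  3 × C (aromatic): no H
  1 × C (aromatic): 1 H
  1 × Cl: no H
  1 × F: no H
  1 × N (aromatic): 1 H
  1 × N (charge +1): no H
  1 × O: no H
  1 × O (charge -1): no H
  Total hydrogens = 10.
Molecular formula: C8H10ClFN2O2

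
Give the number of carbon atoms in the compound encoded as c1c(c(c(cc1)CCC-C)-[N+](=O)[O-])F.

The symbol for carbon appears 10 times in the SMILES. Lowercase c denotes aromatic carbon and counts toward C.

10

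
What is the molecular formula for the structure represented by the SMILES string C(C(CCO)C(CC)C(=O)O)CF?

C9H17FO3

Heavy atoms from the SMILES: 9 C, 1 F, 3 O.
Implicit hydrogens by atom environment:
  5 × C: 2 H each → 10
  2 × C: 1 H each → 2
  2 × O: 1 H each → 2
  1 × C: 3 H
  1 × C: no H
  1 × F: no H
  1 × O: no H
  Total hydrogens = 17.
Molecular formula: C9H17FO3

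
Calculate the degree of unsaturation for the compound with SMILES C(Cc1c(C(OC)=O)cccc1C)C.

5

Molecular formula from the SMILES: C12H16O2.
DoU = (2C + 2 + N − H − X)/2 = (2·12 + 2 + 0 − 16 − 0)/2 = 10/2 = 5.
(Structurally: 1 ring(s) + 4 π bond(s) = 5.)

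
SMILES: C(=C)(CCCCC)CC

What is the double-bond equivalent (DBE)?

1

Molecular formula from the SMILES: C9H18.
DoU = (2C + 2 + N − H − X)/2 = (2·9 + 2 + 0 − 18 − 0)/2 = 2/2 = 1.
(Structurally: 0 ring(s) + 1 π bond(s) = 1.)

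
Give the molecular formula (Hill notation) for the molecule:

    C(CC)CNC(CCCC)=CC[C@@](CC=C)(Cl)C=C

Heavy atoms from the SMILES: 17 C, 1 Cl, 1 N.
Implicit hydrogens by atom environment:
  10 × C: 2 H each → 20
  3 × C: 1 H each → 3
  2 × C: 3 H each → 6
  2 × C: no H
  1 × Cl: no H
  1 × N: 1 H
  Total hydrogens = 30.
Molecular formula: C17H30ClN

C17H30ClN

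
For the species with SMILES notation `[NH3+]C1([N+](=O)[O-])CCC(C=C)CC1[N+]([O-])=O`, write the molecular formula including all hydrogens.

Heavy atoms from the SMILES: 8 C, 3 N, 4 O.
Implicit hydrogens by atom environment:
  4 × C: 2 H each → 8
  3 × C: 1 H each → 3
  2 × N (charge +1): no H
  2 × O: no H
  2 × O (charge -1): no H
  1 × C: no H
  1 × N (charge +1): 3 H
  Total hydrogens = 14.
Net charge +1.
Molecular formula: C8H14N3O4+

C8H14N3O4+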